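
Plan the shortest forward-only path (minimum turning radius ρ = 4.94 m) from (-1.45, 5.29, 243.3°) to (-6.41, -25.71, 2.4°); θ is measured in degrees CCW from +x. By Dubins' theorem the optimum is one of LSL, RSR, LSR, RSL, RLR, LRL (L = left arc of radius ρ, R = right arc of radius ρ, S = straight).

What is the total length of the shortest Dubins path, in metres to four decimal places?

35.9660 m

Let ψ = atan2(Δy, Δx) = atan2(-31.00, -4.96) = -99.0903° be the start→goal bearing.
Normalize: d = |goal − start| / ρ = 31.394292/4.94 = 6.355120, α = (θ_start − ψ) mod 360° = 342.3903° = 5.975838 rad, β = (θ_goal − ψ) mod 360° = 101.4903° = 1.771339 rad.
Common terms: sin α = -0.302532, cos α = 0.953139, sin β = 0.979959, cos β = -0.199202, cos(α−β) = -0.486335, d² = 40.387549. Work in radians in the unit-radius frame; every candidate has L = ρ·(t + p + q).
LSL: p² = 2 + d² − 2cos(α−β) + 2d(sin α − sin β) = 27.059463; p = √p² = 5.201871; φ = atan2(cos β − cos α, d + sin α − sin β) = -0.223377 rad; t = (φ − α) mod 2π = 0.083970 rad, q = (β − φ) mod 2π = 1.994717 rad → L = 4.94·(0.083970 + 5.201871 + 1.994717) = 4.94·7.280558 = 35.965957 m
RSR: p² = 2 + d² − 2cos(α−β) + 2d(sin β − sin α) = 59.660978; p = √p² = 7.724052; φ = atan2(cos α − cos β, d − sin α + sin β) = 0.149748 rad; t = (α − φ) mod 2π = 5.826090 rad, q = (φ − β) mod 2π = 4.661594 rad → L = 4.94·(5.826090 + 7.724052 + 4.661594) = 4.94·18.211735 = 89.965973 m
LSR: p² = d² − 2 + 2cos(α−β) + 2d(sin α + sin β) = 46.025137; p = √p² = 6.784183; φ = atan2(−cos α − cos β, d + sin α + sin β) − atan2(−2, p) = 0.179883 rad; t = (φ − α) mod 2π = 0.487231 rad, q = (φ − β) mod 2π = 4.691729 rad → L = 4.94·(0.487231 + 6.784183 + 4.691729) = 4.94·11.963143 = 59.097927 m
RSL: p² = d² − 2 + 2cos(α−β) − 2d(sin α + sin β) = 28.804620; p = √p² = 5.366994; φ = atan2(cos α + cos β, d − sin α − sin β) − atan2(2, p) = -0.224690 rad; t = (α − φ) mod 2π = 6.200528 rad, q = (β − φ) mod 2π = 1.996030 rad → L = 4.94·(6.200528 + 5.366994 + 1.996030) = 4.94·13.563551 = 67.003941 m
RLR: c = (6 − d² + 2cos(α−β) + 2d(sin α − sin β))/8 = -6.457622, |c| > 1 → infeasible
LRL: c = (6 − d² + 2cos(α−β) − 2d(sin α − sin β))/8 = -2.382433, |c| > 1 → infeasible
Shortest: LSL with L = 35.965957 m ≈ 35.9660 m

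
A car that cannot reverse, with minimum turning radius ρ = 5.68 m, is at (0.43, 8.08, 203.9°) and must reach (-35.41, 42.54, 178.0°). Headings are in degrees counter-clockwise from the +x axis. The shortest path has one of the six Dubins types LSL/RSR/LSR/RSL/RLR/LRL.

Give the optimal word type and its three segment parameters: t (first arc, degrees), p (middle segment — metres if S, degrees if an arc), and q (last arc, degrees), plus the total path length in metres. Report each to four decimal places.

Let ψ = atan2(Δy, Δx) = atan2(34.46, -35.84) = 136.1246° be the start→goal bearing.
Normalize: d = |goal − start| / ρ = 49.719183/5.68 = 8.753377, α = (θ_start − ψ) mod 360° = 67.7754° = 1.182904 rad, β = (θ_goal − ψ) mod 360° = 41.8754° = 0.730864 rad.
Common terms: sin α = 0.925708, cos α = 0.378238, sin β = 0.667513, cos β = 0.744598, cos(α−β) = 0.899558, d² = 76.621615. Work in radians in the unit-radius frame; every candidate has L = ρ·(t + p + q).
LSL: p² = 2 + d² − 2cos(α−β) + 2d(sin α − sin β) = 81.342660; p = √p² = 9.019017; φ = atan2(cos β − cos α, d + sin α − sin β) = 0.040632 rad; t = (φ − α) mod 2π = 5.140913 rad, q = (β − φ) mod 2π = 0.690232 rad → L = 5.68·(5.140913 + 9.019017 + 0.690232) = 5.68·14.850162 = 84.348918 m
RSR: p² = 2 + d² − 2cos(α−β) + 2d(sin β − sin α) = 72.302339; p = √p² = 8.503078; φ = atan2(cos α − cos β, d − sin α + sin β) = -0.043099 rad; t = (α − φ) mod 2π = 1.226003 rad, q = (φ − β) mod 2π = 5.509222 rad → L = 5.68·(1.226003 + 8.503078 + 5.509222) = 5.68·15.238304 = 86.553566 m
LSR: p² = d² − 2 + 2cos(α−β) + 2d(sin α + sin β) = 104.312870; p = √p² = 10.213367; φ = atan2(−cos α − cos β, d + sin α + sin β) − atan2(−2, p) = 0.085276 rad; t = (φ − α) mod 2π = 5.185557 rad, q = (φ − β) mod 2π = 5.637597 rad → L = 5.68·(5.185557 + 10.213367 + 5.637597) = 5.68·21.036521 = 119.487439 m
RSL: p² = d² − 2 + 2cos(α−β) − 2d(sin α + sin β) = 48.528591; p = √p² = 6.966247; φ = atan2(cos α + cos β, d − sin α − sin β) − atan2(2, p) = -0.124029 rad; t = (α − φ) mod 2π = 1.306933 rad, q = (β − φ) mod 2π = 0.854893 rad → L = 5.68·(1.306933 + 6.966247 + 0.854893) = 5.68·9.128072 = 51.847449 m
RLR: c = (6 − d² + 2cos(α−β) + 2d(sin α − sin β))/8 = -8.037792, |c| > 1 → infeasible
LRL: c = (6 − d² + 2cos(α−β) − 2d(sin α − sin β))/8 = -9.167833, |c| > 1 → infeasible
Shortest: RSL with L = 51.847449 m ≈ 51.8474 m
Convert RSL to answer units (arcs ×180/π): t = 1.306933·180/π = 74.8817°, p = ρ·p = 5.68·6.966247 = 39.5683 m, q = 0.854893·180/π = 48.9817°, L = 51.8474 m.

RSL: t = 74.8817°, p = 39.5683 m, q = 48.9817°, L = 51.8474 m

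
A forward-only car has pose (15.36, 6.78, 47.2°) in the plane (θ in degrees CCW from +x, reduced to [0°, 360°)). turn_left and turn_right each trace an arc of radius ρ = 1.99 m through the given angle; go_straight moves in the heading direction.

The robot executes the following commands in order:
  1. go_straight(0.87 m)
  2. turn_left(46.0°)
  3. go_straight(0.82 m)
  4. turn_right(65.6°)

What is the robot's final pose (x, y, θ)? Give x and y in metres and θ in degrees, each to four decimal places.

(17.4971, 11.5749, 27.6000°)

set_pose: (x, y, θ) = (15.3600, 6.7800, 47.2000°), ρ = 1.99
go_straight(0.87): x += 0.87·cos θ, y += 0.87·sin θ → (15.9511, 7.4183, 47.2000°)
turn_left(46.0°): centre at ρ to the left, rotate +46.0° → (16.4779, 8.8815, 93.2000°)
go_straight(0.82): x += 0.82·cos θ, y += 0.82·sin θ → (16.4321, 9.7002, 93.2000°)
turn_right(65.6°): centre at ρ to the right, rotate −65.6° → (17.4971, 11.5749, 27.6000°)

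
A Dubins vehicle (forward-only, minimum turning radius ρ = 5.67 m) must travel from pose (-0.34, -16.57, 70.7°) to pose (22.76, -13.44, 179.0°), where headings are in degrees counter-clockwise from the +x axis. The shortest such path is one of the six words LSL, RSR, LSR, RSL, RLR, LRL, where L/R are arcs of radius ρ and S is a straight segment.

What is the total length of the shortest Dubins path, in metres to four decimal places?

Let ψ = atan2(Δy, Δx) = atan2(3.13, 23.10) = 7.7165° be the start→goal bearing.
Normalize: d = |goal − start| / ρ = 23.311090/5.67 = 4.111303, α = (θ_start − ψ) mod 360° = 62.9835° = 1.099270 rad, β = (θ_goal − ψ) mod 360° = 171.2835° = 2.989462 rad.
Common terms: sin α = 0.890876, cos α = 0.454246, sin β = 0.151545, cos β = -0.988450, cos(α−β) = -0.313992, d² = 16.902815. Work in radians in the unit-radius frame; every candidate has L = ρ·(t + p + q).
LSL: p² = 2 + d² − 2cos(α−β) + 2d(sin α − sin β) = 25.610030; p = √p² = 5.060635; φ = atan2(cos β − cos α, d + sin α − sin β) = -0.289092 rad; t = (φ − α) mod 2π = 4.894823 rad, q = (β − φ) mod 2π = 3.278554 rad → L = 5.67·(4.894823 + 5.060635 + 3.278554) = 5.67·13.234012 = 75.036849 m
RSR: p² = 2 + d² − 2cos(α−β) + 2d(sin β − sin α) = 13.451569; p = √p² = 3.667638; φ = atan2(cos α − cos β, d − sin α + sin β) = 0.404282 rad; t = (α − φ) mod 2π = 0.694988 rad, q = (φ − β) mod 2π = 3.698005 rad → L = 5.67·(0.694988 + 3.667638 + 3.698005) = 5.67·8.060632 = 45.703782 m
LSR: p² = d² − 2 + 2cos(α−β) + 2d(sin α + sin β) = 22.846246; p = √p² = 4.779775; φ = atan2(−cos α − cos β, d + sin α + sin β) − atan2(−2, p) = 0.499578 rad; t = (φ − α) mod 2π = 5.683493 rad, q = (φ − β) mod 2π = 3.793301 rad → L = 5.67·(5.683493 + 4.779775 + 3.793301) = 5.67·14.256569 = 80.834744 m
RSL: p² = d² − 2 + 2cos(α−β) − 2d(sin α + sin β) = 5.703413; p = √p² = 2.388182; φ = atan2(cos α + cos β, d − sin α − sin β) − atan2(2, p) = -0.869511 rad; t = (α − φ) mod 2π = 1.968782 rad, q = (β − φ) mod 2π = 3.858973 rad → L = 5.67·(1.968782 + 2.388182 + 3.858973) = 5.67·8.215937 = 46.584360 m
RLR: c = (6 − d² + 2cos(α−β) + 2d(sin α − sin β))/8 = -0.681446; p = 2π − arccos c = 3.962652 rad; φ = atan2(cos α − cos β, d − sin α + sin β) = 0.404282 rad; t = (α − φ + p/2) mod 2π = 2.676314 rad, q = (α − β − t + p) mod 2π = 5.679331 rad → L = 5.67·(2.676314 + 3.962652 + 5.679331) = 5.67·12.318298 = 69.844750 m
LRL: c = (6 − d² + 2cos(α−β) − 2d(sin α − sin β))/8 = -2.201254, |c| > 1 → infeasible
Shortest: RSR with L = 45.703782 m ≈ 45.7038 m

45.7038 m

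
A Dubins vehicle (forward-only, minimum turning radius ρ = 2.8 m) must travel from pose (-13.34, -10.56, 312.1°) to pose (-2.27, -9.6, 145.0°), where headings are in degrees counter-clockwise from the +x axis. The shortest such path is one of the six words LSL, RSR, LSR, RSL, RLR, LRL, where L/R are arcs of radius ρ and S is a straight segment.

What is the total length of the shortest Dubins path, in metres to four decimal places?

17.4810 m

Let ψ = atan2(Δy, Δx) = atan2(0.96, 11.07) = 4.9563° be the start→goal bearing.
Normalize: d = |goal − start| / ρ = 11.111548/2.8 = 3.968410, α = (θ_start − ψ) mod 360° = 307.1437° = 5.360668 rad, β = (θ_goal − ψ) mod 360° = 140.0437° = 2.444223 rad.
Common terms: sin α = -0.797124, cos α = 0.603816, sin β = 0.642204, cos β = -0.766534, cos(α−β) = -0.974761, d² = 15.748278. Work in radians in the unit-radius frame; every candidate has L = ρ·(t + p + q).
LSL: p² = 2 + d² − 2cos(α−β) + 2d(sin α − sin β) = 8.274115; p = √p² = 2.876476; φ = atan2(cos β − cos α, d + sin α − sin β) = -0.496554 rad; t = (φ − α) mod 2π = 0.425963 rad, q = (β − φ) mod 2π = 2.940777 rad → L = 2.8·(0.425963 + 2.876476 + 2.940777) = 2.8·6.243216 = 17.481006 m
RSR: p² = 2 + d² − 2cos(α−β) + 2d(sin β − sin α) = 31.121486; p = √p² = 5.578663; φ = atan2(cos α − cos β, d − sin α + sin β) = 0.248181 rad; t = (α − φ) mod 2π = 5.112487 rad, q = (φ − β) mod 2π = 4.087143 rad → L = 2.8·(5.112487 + 5.578663 + 4.087143) = 2.8·14.778294 = 41.379223 m
LSR: p² = d² − 2 + 2cos(α−β) + 2d(sin α + sin β) = 10.569181; p = √p² = 3.251028; φ = atan2(−cos α − cos β, d + sin α + sin β) − atan2(−2, p) = 0.594157 rad; t = (φ − α) mod 2π = 1.516674 rad, q = (φ − β) mod 2π = 4.433120 rad → L = 2.8·(1.516674 + 3.251028 + 4.433120) = 2.8·9.200822 = 25.762300 m
RSL: p² = d² − 2 + 2cos(α−β) − 2d(sin α + sin β) = 13.028331; p = √p² = 3.609478; φ = atan2(cos α + cos β, d − sin α − sin β) − atan2(2, p) = -0.545425 rad; t = (α − φ) mod 2π = 5.906094 rad, q = (β − φ) mod 2π = 2.989648 rad → L = 2.8·(5.906094 + 3.609478 + 2.989648) = 2.8·12.505220 = 35.014616 m
RLR: c = (6 − d² + 2cos(α−β) + 2d(sin α − sin β))/8 = -2.890186, |c| > 1 → infeasible
LRL: c = (6 − d² + 2cos(α−β) − 2d(sin α − sin β))/8 = -0.034264; p = 2π − arccos c = 4.678118 rad; φ = atan2(cos β − cos α, d + sin α − sin β) = -0.496554 rad; t = (φ − α + p/2) mod 2π = 2.765022 rad, q = (β − α − t + p) mod 2π = 5.279836 rad → L = 2.8·(2.765022 + 4.678118 + 5.279836) = 2.8·12.722976 = 35.624332 m
Shortest: LSL with L = 17.481006 m ≈ 17.4810 m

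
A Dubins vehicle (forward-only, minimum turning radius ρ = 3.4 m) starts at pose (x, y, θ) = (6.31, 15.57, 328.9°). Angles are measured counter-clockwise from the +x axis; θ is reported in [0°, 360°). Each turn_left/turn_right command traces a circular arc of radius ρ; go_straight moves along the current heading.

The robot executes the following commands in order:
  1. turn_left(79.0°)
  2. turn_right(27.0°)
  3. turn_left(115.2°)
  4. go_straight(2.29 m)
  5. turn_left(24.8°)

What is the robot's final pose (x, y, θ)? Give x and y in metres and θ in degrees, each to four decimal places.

set_pose: (x, y, θ) = (6.3100, 15.5700, 328.9000°), ρ = 3.4
turn_left(79.0°): centre at ρ to the left, rotate +79.0° → (10.5889, 16.2019, 407.9000° ≡ 47.9000°)
turn_right(27.0°): centre at ρ to the right, rotate −27.0° → (11.8987, 17.0987, 20.9000°)
turn_left(115.2°): centre at ρ to the left, rotate +115.2° → (13.0434, 22.7249, 136.1000°)
go_straight(2.29): x += 2.29·cos θ, y += 2.29·sin θ → (11.3933, 24.3128, 136.1000°)
turn_left(24.8°): centre at ρ to the left, rotate +24.8° → (10.1483, 25.0757, 160.9000°)

(10.1483, 25.0757, 160.9000°)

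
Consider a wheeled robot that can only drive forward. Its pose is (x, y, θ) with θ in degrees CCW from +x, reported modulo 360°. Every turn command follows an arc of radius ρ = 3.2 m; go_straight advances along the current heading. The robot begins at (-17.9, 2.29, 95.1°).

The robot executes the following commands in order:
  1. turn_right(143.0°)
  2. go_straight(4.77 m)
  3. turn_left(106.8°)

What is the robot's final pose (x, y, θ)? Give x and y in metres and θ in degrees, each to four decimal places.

(-4.0260, 1.6731, 58.9000°)

set_pose: (x, y, θ) = (-17.9000, 2.2900, 95.1000°), ρ = 3.2
turn_right(143.0°): centre at ρ to the right, rotate −143.0° → (-12.3383, 4.7198, -47.9000° ≡ 312.1000°)
go_straight(4.77): x += 4.77·cos θ, y += 4.77·sin θ → (-9.1404, 1.1806, 312.1000°)
turn_left(106.8°): centre at ρ to the left, rotate +106.8° → (-4.0260, 1.6731, 418.9000° ≡ 58.9000°)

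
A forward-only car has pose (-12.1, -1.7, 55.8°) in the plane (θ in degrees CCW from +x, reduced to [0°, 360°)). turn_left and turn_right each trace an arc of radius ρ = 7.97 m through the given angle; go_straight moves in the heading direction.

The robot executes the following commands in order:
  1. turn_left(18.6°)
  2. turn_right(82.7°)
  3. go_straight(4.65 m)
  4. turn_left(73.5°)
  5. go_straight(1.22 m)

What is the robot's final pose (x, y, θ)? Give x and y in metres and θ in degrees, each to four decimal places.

set_pose: (x, y, θ) = (-12.1000, -1.7000, 55.8000°), ρ = 7.97
turn_left(18.6°): centre at ρ to the left, rotate +18.6° → (-11.0154, 0.6365, 74.4000°)
turn_right(82.7°): centre at ρ to the right, rotate −82.7° → (-2.1885, 6.3797, -8.3000° ≡ 351.7000°)
go_straight(4.65): x += 4.65·cos θ, y += 4.65·sin θ → (2.4128, 5.7085, 351.7000°)
turn_left(73.5°): centre at ρ to the left, rotate +73.5° → (10.7983, 10.2520, 425.2000° ≡ 65.2000°)
go_straight(1.22): x += 1.22·cos θ, y += 1.22·sin θ → (11.3100, 11.3595, 65.2000°)

(11.3100, 11.3595, 65.2000°)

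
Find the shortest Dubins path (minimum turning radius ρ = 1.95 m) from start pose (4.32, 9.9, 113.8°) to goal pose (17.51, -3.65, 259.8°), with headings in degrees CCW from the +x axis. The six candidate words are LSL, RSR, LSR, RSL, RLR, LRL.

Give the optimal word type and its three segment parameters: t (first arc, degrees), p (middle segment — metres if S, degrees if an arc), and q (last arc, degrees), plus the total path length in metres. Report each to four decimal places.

Let ψ = atan2(Δy, Δx) = atan2(-13.55, 13.19) = -45.7713° be the start→goal bearing.
Normalize: d = |goal − start| / ρ = 18.909749/1.95 = 9.697307, α = (θ_start − ψ) mod 360° = 159.5713° = 2.785045 rad, β = (θ_goal − ψ) mod 360° = 305.5713° = 5.333226 rad.
Common terms: sin α = 0.349041, cos α = -0.937107, sin β = -0.813392, cos β = 0.581716, cos(α−β) = -0.829038, d² = 94.037765. Work in radians in the unit-radius frame; every candidate has L = ρ·(t + p + q).
LSL: p² = 2 + d² − 2cos(α−β) + 2d(sin α − sin β) = 120.240781; p = √p² = 10.965436; φ = atan2(cos β − cos α, d + sin α − sin β) = 0.138957 rad; t = (φ − α) mod 2π = 3.637097 rad, q = (β − φ) mod 2π = 5.194269 rad → L = 1.95·(3.637097 + 10.965436 + 5.194269) = 1.95·19.796802 = 38.603763 m
RSR: p² = 2 + d² − 2cos(α−β) + 2d(sin β − sin α) = 75.150899; p = √p² = 8.668962; φ = atan2(cos α − cos β, d − sin α + sin β) = -0.176111 rad; t = (α − φ) mod 2π = 2.961156 rad, q = (φ − β) mod 2π = 0.773848 rad → L = 1.95·(2.961156 + 8.668962 + 0.773848) = 1.95·12.403966 = 24.187734 m
LSR: p² = d² − 2 + 2cos(α−β) + 2d(sin α + sin β) = 81.373783; p = √p² = 9.020742; φ = atan2(−cos α − cos β, d + sin α + sin β) − atan2(−2, p) = 0.256655 rad; t = (φ − α) mod 2π = 3.754795 rad, q = (φ − β) mod 2π = 1.206614 rad → L = 1.95·(3.754795 + 9.020742 + 1.206614) = 1.95·13.982151 = 27.265194 m
RSL: p² = d² − 2 + 2cos(α−β) − 2d(sin α + sin β) = 99.385596; p = √p² = 9.969232; φ = atan2(cos α + cos β, d − sin α − sin β) − atan2(2, p) = -0.232949 rad; t = (α − φ) mod 2π = 3.017994 rad, q = (β − φ) mod 2π = 5.566174 rad → L = 1.95·(3.017994 + 9.969232 + 5.566174) = 1.95·18.553400 = 36.179130 m
RLR: c = (6 − d² + 2cos(α−β) + 2d(sin α − sin β))/8 = -8.393862, |c| > 1 → infeasible
LRL: c = (6 − d² + 2cos(α−β) − 2d(sin α − sin β))/8 = -14.030098, |c| > 1 → infeasible
Shortest: RSR with L = 24.187734 m ≈ 24.1877 m
Convert RSR to answer units (arcs ×180/π): t = 2.961156·180/π = 169.6618°, p = ρ·p = 1.95·8.668962 = 16.9045 m, q = 0.773848·180/π = 44.3382°, L = 24.1877 m.

RSR: t = 169.6618°, p = 16.9045 m, q = 44.3382°, L = 24.1877 m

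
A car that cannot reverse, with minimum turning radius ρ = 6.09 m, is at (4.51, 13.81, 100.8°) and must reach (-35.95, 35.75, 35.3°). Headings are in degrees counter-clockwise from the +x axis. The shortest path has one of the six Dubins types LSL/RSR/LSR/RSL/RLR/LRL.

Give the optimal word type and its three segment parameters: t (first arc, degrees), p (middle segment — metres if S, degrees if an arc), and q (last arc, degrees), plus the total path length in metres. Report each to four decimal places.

Let ψ = atan2(Δy, Δx) = atan2(21.94, -40.46) = 151.5306° be the start→goal bearing.
Normalize: d = |goal − start| / ρ = 46.025810/6.09 = 7.557604, α = (θ_start − ψ) mod 360° = 309.2694° = 5.397769 rad, β = (θ_goal − ψ) mod 360° = 243.7694° = 4.254578 rad.
Common terms: sin α = -0.774179, cos α = 0.632967, sin β = -0.897022, cos β = -0.441985, cos(α−β) = 0.414693, d² = 57.117383. Work in radians in the unit-radius frame; every candidate has L = ρ·(t + p + q).
LSL: p² = 2 + d² − 2cos(α−β) + 2d(sin α − sin β) = 60.144805; p = √p² = 7.755308; φ = atan2(cos β − cos α, d + sin α − sin β) = -0.139056 rad; t = (φ − α) mod 2π = 0.746360 rad, q = (β − φ) mod 2π = 4.393635 rad → L = 6.09·(0.746360 + 7.755308 + 4.393635) = 6.09·12.895303 = 78.532394 m
RSR: p² = 2 + d² − 2cos(α−β) + 2d(sin β − sin α) = 56.431188; p = √p² = 7.512069; φ = atan2(cos α − cos β, d − sin α + sin β) = 0.143590 rad; t = (α − φ) mod 2π = 5.254179 rad, q = (φ − β) mod 2π = 2.172197 rad → L = 6.09·(5.254179 + 7.512069 + 2.172197) = 6.09·14.938445 = 90.975133 m
LSR: p² = d² − 2 + 2cos(α−β) + 2d(sin α + sin β) = 30.686219; p = √p² = 5.539514; φ = atan2(−cos α − cos β, d + sin α + sin β) − atan2(−2, p) = 0.314045 rad; t = (φ − α) mod 2π = 1.199461 rad, q = (φ − β) mod 2π = 2.342652 rad → L = 6.09·(1.199461 + 5.539514 + 2.342652) = 6.09·9.081628 = 55.307112 m
RSL: p² = d² − 2 + 2cos(α−β) − 2d(sin α + sin β) = 81.207319; p = √p² = 9.011510; φ = atan2(cos α + cos β, d − sin α − sin β) − atan2(2, p) = -0.197707 rad; t = (α − φ) mod 2π = 5.595476 rad, q = (β − φ) mod 2π = 4.452286 rad → L = 6.09·(5.595476 + 9.011510 + 4.452286) = 6.09·19.059272 = 116.070968 m
RLR: c = (6 − d² + 2cos(α−β) + 2d(sin α − sin β))/8 = -6.053898, |c| > 1 → infeasible
LRL: c = (6 − d² + 2cos(α−β) − 2d(sin α − sin β))/8 = -6.518101, |c| > 1 → infeasible
Shortest: LSR with L = 55.307112 m ≈ 55.3071 m
Convert LSR to answer units (arcs ×180/π): t = 1.199461·180/π = 68.7241°, p = ρ·p = 6.09·5.539514 = 33.7356 m, q = 2.342652·180/π = 134.2241°, L = 55.3071 m.

LSR: t = 68.7241°, p = 33.7356 m, q = 134.2241°, L = 55.3071 m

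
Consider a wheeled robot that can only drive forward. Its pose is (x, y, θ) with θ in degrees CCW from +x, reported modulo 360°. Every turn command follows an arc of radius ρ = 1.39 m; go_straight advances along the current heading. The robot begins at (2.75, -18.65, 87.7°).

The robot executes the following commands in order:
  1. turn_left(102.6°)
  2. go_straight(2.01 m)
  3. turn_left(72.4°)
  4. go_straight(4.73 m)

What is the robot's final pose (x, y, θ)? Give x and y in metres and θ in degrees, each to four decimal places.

set_pose: (x, y, θ) = (2.7500, -18.6500, 87.7000°), ρ = 1.39
turn_left(102.6°): centre at ρ to the left, rotate +102.6° → (1.1126, -17.2266, 190.3000°)
go_straight(2.01): x += 2.01·cos θ, y += 2.01·sin θ → (-0.8650, -17.5860, 190.3000°)
turn_left(72.4°): centre at ρ to the left, rotate +72.4° → (-1.9952, -18.7770, 262.7000°)
go_straight(4.73): x += 4.73·cos θ, y += 4.73·sin θ → (-2.5962, -23.4687, 262.7000°)

(-2.5962, -23.4687, 262.7000°)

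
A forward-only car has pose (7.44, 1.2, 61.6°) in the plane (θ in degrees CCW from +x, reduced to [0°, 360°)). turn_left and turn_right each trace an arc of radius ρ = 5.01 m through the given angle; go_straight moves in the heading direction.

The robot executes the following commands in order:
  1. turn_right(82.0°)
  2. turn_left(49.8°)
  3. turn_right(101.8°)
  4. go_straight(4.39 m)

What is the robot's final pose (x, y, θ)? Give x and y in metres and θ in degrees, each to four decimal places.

set_pose: (x, y, θ) = (7.4400, 1.2000, 61.6000°), ρ = 5.01
turn_right(82.0°): centre at ρ to the right, rotate −82.0° → (13.5934, 3.5129, -20.4000° ≡ 339.6000°)
turn_left(49.8°): centre at ρ to the left, rotate +49.8° → (17.7992, 3.8439, 389.4000° ≡ 29.4000°)
turn_right(101.8°): centre at ρ to the right, rotate −101.8° → (25.0341, 0.9940, -72.4000° ≡ 287.6000°)
go_straight(4.39): x += 4.39·cos θ, y += 4.39·sin θ → (26.3615, -3.1905, 287.6000°)

(26.3615, -3.1905, 287.6000°)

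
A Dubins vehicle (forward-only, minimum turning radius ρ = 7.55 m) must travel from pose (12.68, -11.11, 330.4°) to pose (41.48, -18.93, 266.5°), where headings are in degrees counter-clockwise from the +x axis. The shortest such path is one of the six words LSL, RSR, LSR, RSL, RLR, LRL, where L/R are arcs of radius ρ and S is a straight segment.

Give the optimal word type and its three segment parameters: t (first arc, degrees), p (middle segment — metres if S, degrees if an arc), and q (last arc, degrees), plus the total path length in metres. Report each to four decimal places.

LSR: t = 33.5549°, p = 16.5327 m, q = 97.4549°, L = 33.7962 m

Let ψ = atan2(Δy, Δx) = atan2(-7.82, 28.80) = -15.1911° be the start→goal bearing.
Normalize: d = |goal − start| / ρ = 29.842795/7.55 = 3.952688, α = (θ_start − ψ) mod 360° = 345.5911° = 6.031703 rad, β = (θ_goal − ψ) mod 360° = 281.6911° = 4.916438 rad.
Common terms: sin α = -0.248840, cos α = 0.968545, sin β = -0.979254, cos β = 0.202636, cos(α−β) = 0.439939, d² = 15.623743. Work in radians in the unit-radius frame; every candidate has L = ρ·(t + p + q).
LSL: p² = 2 + d² − 2cos(α−β) + 2d(sin α − sin β) = 22.518065; p = √p² = 4.745320; φ = atan2(cos β − cos α, d + sin α − sin β) = -0.162112 rad; t = (φ − α) mod 2π = 0.089370 rad, q = (β − φ) mod 2π = 5.078550 rad → L = 7.55·(0.089370 + 4.745320 + 5.078550) = 7.55·9.913240 = 74.844964 m
RSR: p² = 2 + d² − 2cos(α−β) + 2d(sin β − sin α) = 10.969664; p = √p² = 3.312048; φ = atan2(cos α − cos β, d − sin α + sin β) = 0.233362 rad; t = (α − φ) mod 2π = 5.798341 rad, q = (φ − β) mod 2π = 1.600109 rad → L = 7.55·(5.798341 + 3.312048 + 1.600109) = 7.55·10.710499 = 80.864268 m
LSR: p² = d² − 2 + 2cos(α−β) + 2d(sin α + sin β) = 4.795076; p = √p² = 2.189766; φ = atan2(−cos α − cos β, d + sin α + sin β) − atan2(−2, p) = 0.334161 rad; t = (φ − α) mod 2π = 0.585643 rad, q = (φ − β) mod 2π = 1.700908 rad → L = 7.55·(0.585643 + 2.189766 + 1.700908) = 7.55·4.476317 = 33.796195 m
RSL: p² = d² − 2 + 2cos(α−β) − 2d(sin α + sin β) = 24.212166; p = √p² = 4.920586; φ = atan2(cos α + cos β, d − sin α − sin β) − atan2(2, p) = -0.163734 rad; t = (α − φ) mod 2π = 6.195437 rad, q = (β − φ) mod 2π = 5.080171 rad → L = 7.55·(6.195437 + 4.920586 + 5.080171) = 7.55·16.196194 = 122.281266 m
RLR: c = (6 − d² + 2cos(α−β) + 2d(sin α − sin β))/8 = -0.371208; p = 2π − arccos c = 4.332079 rad; φ = atan2(cos α − cos β, d − sin α + sin β) = 0.233362 rad; t = (α − φ + p/2) mod 2π = 1.681196 rad, q = (α − β − t + p) mod 2π = 3.766149 rad → L = 7.55·(1.681196 + 4.332079 + 3.766149) = 7.55·9.779424 = 73.834652 m
LRL: c = (6 − d² + 2cos(α−β) − 2d(sin α − sin β))/8 = -1.814758, |c| > 1 → infeasible
Shortest: LSR with L = 33.796195 m ≈ 33.7962 m
Convert LSR to answer units (arcs ×180/π): t = 0.585643·180/π = 33.5549°, p = ρ·p = 7.55·2.189766 = 16.5327 m, q = 1.700908·180/π = 97.4549°, L = 33.7962 m.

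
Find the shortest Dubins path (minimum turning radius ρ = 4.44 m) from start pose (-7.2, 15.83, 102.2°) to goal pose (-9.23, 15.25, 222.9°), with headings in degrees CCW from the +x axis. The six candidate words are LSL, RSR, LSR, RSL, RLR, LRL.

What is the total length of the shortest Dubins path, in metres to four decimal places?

31.0591 m

Let ψ = atan2(Δy, Δx) = atan2(-0.58, -2.03) = -164.0546° be the start→goal bearing.
Normalize: d = |goal − start| / ρ = 2.111232/4.44 = 0.475503, α = (θ_start − ψ) mod 360° = 266.2546° = 4.647019 rad, β = (θ_goal − ψ) mod 360° = 26.9546° = 0.470447 rad.
Common terms: sin α = -0.997864, cos α = -0.065323, sin β = 0.453284, cos β = 0.891366, cos(α−β) = -0.510543, d² = 0.226103. Work in radians in the unit-radius frame; every candidate has L = ρ·(t + p + q).
LSL: p² = 2 + d² − 2cos(α−β) + 2d(sin α − sin β) = 1.867139; p = √p² = 1.366433; φ = atan2(cos β − cos α, d + sin α − sin β) = 2.366005 rad; t = (φ − α) mod 2π = 4.002170 rad, q = (β − φ) mod 2π = 4.387627 rad → L = 4.44·(4.002170 + 1.366433 + 4.387627) = 4.44·9.756231 = 43.317663 m
RSR: p² = 2 + d² − 2cos(α−β) + 2d(sin β − sin α) = 4.627239; p = √p² = 2.151102; φ = atan2(cos α − cos β, d − sin α + sin β) = -0.460888 rad; t = (α − φ) mod 2π = 5.107908 rad, q = (φ − β) mod 2π = 5.351851 rad → L = 4.44·(5.107908 + 2.151102 + 5.351851) = 4.44·12.610860 = 55.992218 m
LSR: p² = d² − 2 + 2cos(α−β) + 2d(sin α + sin β) = -3.312881 < 0 → infeasible
RSL: p² = d² − 2 + 2cos(α−β) − 2d(sin α + sin β) = -2.277085 < 0 → infeasible
RLR: c = (6 − d² + 2cos(α−β) + 2d(sin α − sin β))/8 = 0.421595; p = 2π − arccos c = 5.147593 rad; φ = atan2(cos α − cos β, d − sin α + sin β) = -0.460888 rad; t = (α − φ + p/2) mod 2π = 1.398519 rad, q = (α − β − t + p) mod 2π = 1.642462 rad → L = 4.44·(1.398519 + 5.147593 + 1.642462) = 4.44·8.188573 = 36.357264 m
LRL: c = (6 − d² + 2cos(α−β) − 2d(sin α − sin β))/8 = 0.766608; p = 2π − arccos c = 5.585930 rad; φ = atan2(cos β − cos α, d + sin α − sin β) = 2.366005 rad; t = (φ − α + p/2) mod 2π = 0.511950 rad, q = (β − α − t + p) mod 2π = 0.897407 rad → L = 4.44·(0.511950 + 5.585930 + 0.897407) = 4.44·6.995288 = 31.059077 m
Shortest: LRL with L = 31.059077 m ≈ 31.0591 m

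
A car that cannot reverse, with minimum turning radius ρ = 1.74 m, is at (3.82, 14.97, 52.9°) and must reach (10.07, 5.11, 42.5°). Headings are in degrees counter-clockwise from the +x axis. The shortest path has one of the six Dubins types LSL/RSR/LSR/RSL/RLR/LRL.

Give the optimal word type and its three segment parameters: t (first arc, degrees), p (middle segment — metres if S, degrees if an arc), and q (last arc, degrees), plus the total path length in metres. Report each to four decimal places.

RSL: t = 141.3371°, p = 7.6253 m, q = 130.9371°, L = 15.8939 m

Let ψ = atan2(Δy, Δx) = atan2(-9.86, 6.25) = -57.6304° be the start→goal bearing.
Normalize: d = |goal − start| / ρ = 11.673992/1.74 = 6.709191, α = (θ_start − ψ) mod 360° = 110.5304° = 1.929120 rad, β = (θ_goal − ψ) mod 360° = 100.1304° = 1.747606 rad.
Common terms: sin α = 0.936486, cos α = -0.350705, sin β = 0.984410, cos β = -0.175890, cos(α−β) = 0.983571, d² = 45.013245. Work in radians in the unit-radius frame; every candidate has L = ρ·(t + p + q).
LSL: p² = 2 + d² − 2cos(α−β) + 2d(sin α − sin β) = 44.403041; p = √p² = 6.663561; φ = atan2(cos β − cos α, d + sin α − sin β) = 0.026238 rad; t = (φ − α) mod 2π = 4.380303 rad, q = (β − φ) mod 2π = 1.721368 rad → L = 1.74·(4.380303 + 6.663561 + 1.721368) = 1.74·12.765232 = 22.211503 m
RSR: p² = 2 + d² − 2cos(α−β) + 2d(sin β − sin α) = 45.689163; p = √p² = 6.759376; φ = atan2(cos α − cos β, d − sin α + sin β) = -0.025866 rad; t = (α − φ) mod 2π = 1.954986 rad, q = (φ − β) mod 2π = 4.509714 rad → L = 1.74·(1.954986 + 6.759376 + 4.509714) = 1.74·13.224075 = 23.009891 m
LSR: p² = d² − 2 + 2cos(α−β) + 2d(sin α + sin β) = 70.755702; p = √p² = 8.411641; φ = atan2(−cos α − cos β, d + sin α + sin β) − atan2(−2, p) = 0.294374 rad; t = (φ − α) mod 2π = 4.648439 rad, q = (φ − β) mod 2π = 4.829954 rad → L = 1.74·(4.648439 + 8.411641 + 4.829954) = 1.74·17.890034 = 31.128659 m
RSL: p² = d² − 2 + 2cos(α−β) − 2d(sin α + sin β) = 19.205073; p = √p² = 4.382359; φ = atan2(cos α + cos β, d − sin α − sin β) − atan2(2, p) = -0.537678 rad; t = (α − φ) mod 2π = 2.466798 rad, q = (β − φ) mod 2π = 2.285284 rad → L = 1.74·(2.466798 + 4.382359 + 2.285284) = 1.74·9.134442 = 15.893928 m
RLR: c = (6 − d² + 2cos(α−β) + 2d(sin α − sin β))/8 = -4.711145, |c| > 1 → infeasible
LRL: c = (6 − d² + 2cos(α−β) − 2d(sin α − sin β))/8 = -4.550380, |c| > 1 → infeasible
Shortest: RSL with L = 15.893928 m ≈ 15.8939 m
Convert RSL to answer units (arcs ×180/π): t = 2.466798·180/π = 141.3371°, p = ρ·p = 1.74·4.382359 = 7.6253 m, q = 2.285284·180/π = 130.9371°, L = 15.8939 m.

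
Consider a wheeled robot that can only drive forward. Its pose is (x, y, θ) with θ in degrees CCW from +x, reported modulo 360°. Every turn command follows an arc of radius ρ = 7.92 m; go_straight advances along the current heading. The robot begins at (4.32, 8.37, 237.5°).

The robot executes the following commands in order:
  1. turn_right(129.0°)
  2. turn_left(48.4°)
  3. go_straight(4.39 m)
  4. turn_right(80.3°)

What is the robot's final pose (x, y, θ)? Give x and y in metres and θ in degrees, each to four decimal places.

set_pose: (x, y, θ) = (4.3200, 8.3700, 237.5000°), ρ = 7.92
turn_right(129.0°): centre at ρ to the right, rotate −129.0° → (-9.8704, 10.1124, 108.5000°)
turn_left(48.4°): centre at ρ to the left, rotate +48.4° → (-14.2738, 14.8843, 156.9000°)
go_straight(4.39): x += 4.39·cos θ, y += 4.39·sin θ → (-18.3118, 16.6067, 156.9000°)
turn_right(80.3°): centre at ρ to the right, rotate −80.3° → (-22.9089, 25.7271, 76.6000°)

(-22.9089, 25.7271, 76.6000°)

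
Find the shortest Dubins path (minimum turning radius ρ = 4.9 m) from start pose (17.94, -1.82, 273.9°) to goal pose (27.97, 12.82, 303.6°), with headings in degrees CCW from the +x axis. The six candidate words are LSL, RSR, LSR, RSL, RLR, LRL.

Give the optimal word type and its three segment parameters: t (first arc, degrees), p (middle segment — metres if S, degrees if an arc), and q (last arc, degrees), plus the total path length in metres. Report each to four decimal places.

LSR: t = 228.1938°, p = 6.2873 m, q = 198.4938°, L = 42.7781 m

Let ψ = atan2(Δy, Δx) = atan2(14.64, 10.03) = 55.5846° be the start→goal bearing.
Normalize: d = |goal − start| / ρ = 17.746281/4.9 = 3.621690, α = (θ_start − ψ) mod 360° = 218.3154° = 3.810323 rad, β = (θ_goal − ψ) mod 360° = 248.0154° = 4.328685 rad.
Common terms: sin α = -0.619990, cos α = -0.784610, sin β = -0.927285, cos β = -0.374357, cos(α−β) = 0.868632, d² = 13.116639. Work in radians in the unit-radius frame; every candidate has L = ρ·(t + p + q).
LSL: p² = 2 + d² − 2cos(α−β) + 2d(sin α − sin β) = 15.605227; p = √p² = 3.950345; φ = atan2(cos β − cos α, d + sin α − sin β) = 0.104040 rad; t = (φ − α) mod 2π = 2.576903 rad, q = (β − φ) mod 2π = 4.224646 rad → L = 4.9·(2.576903 + 3.950345 + 4.224646) = 4.9·10.751893 = 52.684277 m
RSR: p² = 2 + d² − 2cos(α−β) + 2d(sin β − sin α) = 11.153525; p = √p² = 3.339689; φ = atan2(cos α − cos β, d − sin α + sin β) = -0.123153 rad; t = (α − φ) mod 2π = 3.933475 rad, q = (φ − β) mod 2π = 1.831347 rad → L = 4.9·(3.933475 + 3.339689 + 1.831347) = 4.9·9.104512 = 44.612108 m
LSR: p² = d² − 2 + 2cos(α−β) + 2d(sin α + sin β) = 1.646404; p = √p² = 1.283123; φ = atan2(−cos α − cos β, d + sin α + sin β) − atan2(−2, p) = 1.509871 rad; t = (φ − α) mod 2π = 3.982734 rad, q = (φ − β) mod 2π = 3.464371 rad → L = 4.9·(3.982734 + 1.283123 + 3.464371) = 4.9·8.730228 = 42.778115 m
RSL: p² = d² − 2 + 2cos(α−β) − 2d(sin α + sin β) = 24.061400; p = √p² = 4.905242; φ = atan2(cos α + cos β, d − sin α − sin β) − atan2(2, p) = -0.607718 rad; t = (α − φ) mod 2π = 4.418041 rad, q = (β − φ) mod 2π = 4.936404 rad → L = 4.9·(4.418041 + 4.905242 + 4.936404) = 4.9·14.259687 = 69.872466 m
RLR: c = (6 − d² + 2cos(α−β) + 2d(sin α − sin β))/8 = -0.394191; p = 2π − arccos c = 4.307202 rad; φ = atan2(cos α − cos β, d − sin α + sin β) = -0.123153 rad; t = (α − φ + p/2) mod 2π = 6.087076 rad, q = (α − β − t + p) mod 2π = 3.984948 rad → L = 4.9·(6.087076 + 4.307202 + 3.984948) = 4.9·14.379227 = 70.458210 m
LRL: c = (6 − d² + 2cos(α−β) − 2d(sin α − sin β))/8 = -0.950653; p = 2π − arccos c = 3.457054 rad; φ = atan2(cos β − cos α, d + sin α − sin β) = 0.104040 rad; t = (φ − α + p/2) mod 2π = 4.305430 rad, q = (β − α − t + p) mod 2π = 5.953172 rad → L = 4.9·(4.305430 + 3.457054 + 5.953172) = 4.9·13.715656 = 67.206714 m
Shortest: LSR with L = 42.778115 m ≈ 42.7781 m
Convert LSR to answer units (arcs ×180/π): t = 3.982734·180/π = 228.1938°, p = ρ·p = 4.9·1.283123 = 6.2873 m, q = 3.464371·180/π = 198.4938°, L = 42.7781 m.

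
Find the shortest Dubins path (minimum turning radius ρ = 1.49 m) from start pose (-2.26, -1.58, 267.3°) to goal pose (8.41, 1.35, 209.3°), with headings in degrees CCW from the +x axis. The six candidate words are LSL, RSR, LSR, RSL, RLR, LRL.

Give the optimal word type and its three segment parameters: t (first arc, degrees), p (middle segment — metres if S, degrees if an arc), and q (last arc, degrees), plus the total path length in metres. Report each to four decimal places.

Let ψ = atan2(Δy, Δx) = atan2(2.93, 10.67) = 15.3550° be the start→goal bearing.
Normalize: d = |goal − start| / ρ = 11.064981/1.49 = 7.426162, α = (θ_start − ψ) mod 360° = 251.9450° = 4.397269 rad, β = (θ_goal − ψ) mod 360° = 193.9450° = 3.384978 rad.
Common terms: sin α = -0.950759, cos α = -0.309930, sin β = -0.240990, cos β = -0.970528, cos(α−β) = 0.529919, d² = 55.147876. Work in radians in the unit-radius frame; every candidate has L = ρ·(t + p + q).
LSL: p² = 2 + d² − 2cos(α−β) + 2d(sin α − sin β) = 45.546312; p = √p² = 6.748801; φ = atan2(cos β − cos α, d + sin α − sin β) = -0.098041 rad; t = (φ − α) mod 2π = 1.787875 rad, q = (β − φ) mod 2π = 3.483019 rad → L = 1.49·(1.787875 + 6.748801 + 3.483019) = 1.49·12.019695 = 17.909346 m
RSR: p² = 2 + d² − 2cos(α−β) + 2d(sin β − sin α) = 66.629763; p = √p² = 8.162706; φ = atan2(cos α − cos β, d − sin α + sin β) = 0.081017 rad; t = (α − φ) mod 2π = 4.316252 rad, q = (φ − β) mod 2π = 2.979224 rad → L = 1.49·(4.316252 + 8.162706 + 2.979224) = 1.49·15.458182 = 23.032691 m
LSR: p² = d² − 2 + 2cos(α−β) + 2d(sin α + sin β) = 36.507472; p = √p² = 6.042141; φ = atan2(−cos α − cos β, d + sin α + sin β) − atan2(−2, p) = 0.522225 rad; t = (φ − α) mod 2π = 2.408141 rad, q = (φ − β) mod 2π = 3.420432 rad → L = 1.49·(2.408141 + 6.042141 + 3.420432) = 1.49·11.870715 = 17.687365 m
RSL: p² = d² − 2 + 2cos(α−β) − 2d(sin α + sin β) = 71.907958; p = √p² = 8.479856; φ = atan2(cos α + cos β, d − sin α − sin β) − atan2(2, p) = -0.379122 rad; t = (α − φ) mod 2π = 4.776391 rad, q = (β − φ) mod 2π = 3.764100 rad → L = 1.49·(4.776391 + 8.479856 + 3.764100) = 1.49·17.020348 = 25.360318 m
RLR: c = (6 − d² + 2cos(α−β) + 2d(sin α − sin β))/8 = -7.328720, |c| > 1 → infeasible
LRL: c = (6 − d² + 2cos(α−β) − 2d(sin α − sin β))/8 = -4.693289, |c| > 1 → infeasible
Shortest: LSR with L = 17.687365 m ≈ 17.6874 m
Convert LSR to answer units (arcs ×180/π): t = 2.408141·180/π = 137.9763°, p = ρ·p = 1.49·6.042141 = 9.0028 m, q = 3.420432·180/π = 195.9763°, L = 17.6874 m.

LSR: t = 137.9763°, p = 9.0028 m, q = 195.9763°, L = 17.6874 m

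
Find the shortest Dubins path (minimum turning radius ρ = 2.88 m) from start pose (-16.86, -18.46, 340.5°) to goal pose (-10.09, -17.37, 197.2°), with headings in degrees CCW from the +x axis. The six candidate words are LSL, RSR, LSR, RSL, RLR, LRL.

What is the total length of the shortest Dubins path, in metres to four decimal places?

Let ψ = atan2(Δy, Δx) = atan2(1.09, 6.77) = 9.1464° be the start→goal bearing.
Normalize: d = |goal − start| / ρ = 6.857186/2.88 = 2.380967, α = (θ_start − ψ) mod 360° = 331.3536° = 5.783212 rad, β = (θ_goal − ψ) mod 360° = 188.0536° = 3.282155 rad.
Common terms: sin α = -0.479402, cos α = 0.877595, sin β = -0.140100, cos β = -0.990137, cos(α−β) = -0.801776, d² = 5.669006. Work in radians in the unit-radius frame; every candidate has L = ρ·(t + p + q).
LSL: p² = 2 + d² − 2cos(α−β) + 2d(sin α − sin β) = 7.656820; p = √p² = 2.767096; φ = atan2(cos β − cos α, d + sin α − sin β) = -0.740937 rad; t = (φ − α) mod 2π = 6.042222 rad, q = (β − φ) mod 2π = 4.023092 rad → L = 2.88·(6.042222 + 2.767096 + 4.023092) = 2.88·12.832410 = 36.957340 m
RSR: p² = 2 + d² − 2cos(α−β) + 2d(sin β − sin α) = 10.888294; p = √p² = 3.299742; φ = atan2(cos α − cos β, d − sin α + sin β) = 0.601675 rad; t = (α − φ) mod 2π = 5.181537 rad, q = (φ − β) mod 2π = 3.602705 rad → L = 2.88·(5.181537 + 3.299742 + 3.602705) = 2.88·12.083984 = 34.801873 m
LSR: p² = d² − 2 + 2cos(α−β) + 2d(sin α + sin β) = -0.884575 < 0 → infeasible
RSL: p² = d² − 2 + 2cos(α−β) − 2d(sin α + sin β) = 5.015483; p = √p² = 2.239527; φ = atan2(cos α + cos β, d − sin α − sin β) − atan2(2, p) = -0.766450 rad; t = (α − φ) mod 2π = 0.266476 rad, q = (β − φ) mod 2π = 4.048605 rad → L = 2.88·(0.266476 + 2.239527 + 4.048605) = 2.88·6.554609 = 18.877274 m
RLR: c = (6 − d² + 2cos(α−β) + 2d(sin α − sin β))/8 = -0.361037; p = 2π − arccos c = 4.343010 rad; φ = atan2(cos α − cos β, d − sin α + sin β) = 0.601675 rad; t = (α − φ + p/2) mod 2π = 1.069856 rad, q = (α − β − t + p) mod 2π = 5.774210 rad → L = 2.88·(1.069856 + 4.343010 + 5.774210) = 2.88·11.187076 = 32.218779 m
LRL: c = (6 − d² + 2cos(α−β) − 2d(sin α − sin β))/8 = 0.042898; p = 2π − arccos c = 4.755300 rad; φ = atan2(cos β − cos α, d + sin α − sin β) = -0.740937 rad; t = (φ − α + p/2) mod 2π = 2.136687 rad, q = (β − α − t + p) mod 2π = 0.117556 rad → L = 2.88·(2.136687 + 4.755300 + 0.117556) = 2.88·7.009543 = 20.187483 m
Shortest: RSL with L = 18.877274 m ≈ 18.8773 m

18.8773 m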